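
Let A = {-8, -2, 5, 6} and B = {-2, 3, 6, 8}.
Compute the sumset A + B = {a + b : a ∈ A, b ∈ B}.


A + B = {a + b : a ∈ A, b ∈ B}.
Enumerate all |A|·|B| = 4·4 = 16 pairs (a, b) and collect distinct sums.
a = -8: -8+-2=-10, -8+3=-5, -8+6=-2, -8+8=0
a = -2: -2+-2=-4, -2+3=1, -2+6=4, -2+8=6
a = 5: 5+-2=3, 5+3=8, 5+6=11, 5+8=13
a = 6: 6+-2=4, 6+3=9, 6+6=12, 6+8=14
Collecting distinct sums: A + B = {-10, -5, -4, -2, 0, 1, 3, 4, 6, 8, 9, 11, 12, 13, 14}
|A + B| = 15

A + B = {-10, -5, -4, -2, 0, 1, 3, 4, 6, 8, 9, 11, 12, 13, 14}


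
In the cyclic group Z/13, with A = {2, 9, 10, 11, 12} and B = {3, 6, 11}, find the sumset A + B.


Work in Z/13Z: reduce every sum a + b modulo 13.
Enumerate all 15 pairs:
a = 2: 2+3=5, 2+6=8, 2+11=0
a = 9: 9+3=12, 9+6=2, 9+11=7
a = 10: 10+3=0, 10+6=3, 10+11=8
a = 11: 11+3=1, 11+6=4, 11+11=9
a = 12: 12+3=2, 12+6=5, 12+11=10
Distinct residues collected: {0, 1, 2, 3, 4, 5, 7, 8, 9, 10, 12}
|A + B| = 11 (out of 13 total residues).

A + B = {0, 1, 2, 3, 4, 5, 7, 8, 9, 10, 12}


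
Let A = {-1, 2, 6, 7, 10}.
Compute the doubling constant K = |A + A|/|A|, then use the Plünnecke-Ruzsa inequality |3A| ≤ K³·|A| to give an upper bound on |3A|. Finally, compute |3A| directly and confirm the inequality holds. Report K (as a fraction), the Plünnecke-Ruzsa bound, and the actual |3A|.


|A| = 5.
Step 1: Compute A + A by enumerating all 25 pairs.
A + A = {-2, 1, 4, 5, 6, 8, 9, 12, 13, 14, 16, 17, 20}, so |A + A| = 13.
Step 2: Doubling constant K = |A + A|/|A| = 13/5 = 13/5 ≈ 2.6000.
Step 3: Plünnecke-Ruzsa gives |3A| ≤ K³·|A| = (2.6000)³ · 5 ≈ 87.8800.
Step 4: Compute 3A = A + A + A directly by enumerating all triples (a,b,c) ∈ A³; |3A| = 25.
Step 5: Check 25 ≤ 87.8800? Yes ✓.

K = 13/5, Plünnecke-Ruzsa bound K³|A| ≈ 87.8800, |3A| = 25, inequality holds.


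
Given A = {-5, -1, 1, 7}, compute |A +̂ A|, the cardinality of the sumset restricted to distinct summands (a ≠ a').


Restricted sumset: A +̂ A = {a + a' : a ∈ A, a' ∈ A, a ≠ a'}.
Equivalently, take A + A and drop any sum 2a that is achievable ONLY as a + a for a ∈ A (i.e. sums representable only with equal summands).
Enumerate pairs (a, a') with a < a' (symmetric, so each unordered pair gives one sum; this covers all a ≠ a'):
  -5 + -1 = -6
  -5 + 1 = -4
  -5 + 7 = 2
  -1 + 1 = 0
  -1 + 7 = 6
  1 + 7 = 8
Collected distinct sums: {-6, -4, 0, 2, 6, 8}
|A +̂ A| = 6
(Reference bound: |A +̂ A| ≥ 2|A| - 3 for |A| ≥ 2, with |A| = 4 giving ≥ 5.)

|A +̂ A| = 6


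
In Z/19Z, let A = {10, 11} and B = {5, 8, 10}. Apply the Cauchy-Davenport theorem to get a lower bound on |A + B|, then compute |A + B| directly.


Cauchy-Davenport: |A + B| ≥ min(p, |A| + |B| - 1) for A, B nonempty in Z/pZ.
|A| = 2, |B| = 3, p = 19.
CD lower bound = min(19, 2 + 3 - 1) = min(19, 4) = 4.
Compute A + B mod 19 directly:
a = 10: 10+5=15, 10+8=18, 10+10=1
a = 11: 11+5=16, 11+8=0, 11+10=2
A + B = {0, 1, 2, 15, 16, 18}, so |A + B| = 6.
Verify: 6 ≥ 4? Yes ✓.

CD lower bound = 4, actual |A + B| = 6.


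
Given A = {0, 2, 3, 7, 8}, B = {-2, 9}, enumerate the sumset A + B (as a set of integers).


A + B = {a + b : a ∈ A, b ∈ B}.
Enumerate all |A|·|B| = 5·2 = 10 pairs (a, b) and collect distinct sums.
a = 0: 0+-2=-2, 0+9=9
a = 2: 2+-2=0, 2+9=11
a = 3: 3+-2=1, 3+9=12
a = 7: 7+-2=5, 7+9=16
a = 8: 8+-2=6, 8+9=17
Collecting distinct sums: A + B = {-2, 0, 1, 5, 6, 9, 11, 12, 16, 17}
|A + B| = 10

A + B = {-2, 0, 1, 5, 6, 9, 11, 12, 16, 17}


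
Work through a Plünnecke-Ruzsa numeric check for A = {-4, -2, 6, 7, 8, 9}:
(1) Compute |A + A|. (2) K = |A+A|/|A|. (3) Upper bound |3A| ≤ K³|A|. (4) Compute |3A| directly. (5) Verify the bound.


|A| = 6.
Step 1: Compute A + A by enumerating all 36 pairs.
A + A = {-8, -6, -4, 2, 3, 4, 5, 6, 7, 12, 13, 14, 15, 16, 17, 18}, so |A + A| = 16.
Step 2: Doubling constant K = |A + A|/|A| = 16/6 = 16/6 ≈ 2.6667.
Step 3: Plünnecke-Ruzsa gives |3A| ≤ K³·|A| = (2.6667)³ · 6 ≈ 113.7778.
Step 4: Compute 3A = A + A + A directly by enumerating all triples (a,b,c) ∈ A³; |3A| = 31.
Step 5: Check 31 ≤ 113.7778? Yes ✓.

K = 16/6, Plünnecke-Ruzsa bound K³|A| ≈ 113.7778, |3A| = 31, inequality holds.


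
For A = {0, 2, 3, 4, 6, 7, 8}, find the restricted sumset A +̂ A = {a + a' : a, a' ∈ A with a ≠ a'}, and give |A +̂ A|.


Restricted sumset: A +̂ A = {a + a' : a ∈ A, a' ∈ A, a ≠ a'}.
Equivalently, take A + A and drop any sum 2a that is achievable ONLY as a + a for a ∈ A (i.e. sums representable only with equal summands).
Enumerate pairs (a, a') with a < a' (symmetric, so each unordered pair gives one sum; this covers all a ≠ a'):
  0 + 2 = 2
  0 + 3 = 3
  0 + 4 = 4
  0 + 6 = 6
  0 + 7 = 7
  0 + 8 = 8
  2 + 3 = 5
  2 + 4 = 6
  2 + 6 = 8
  2 + 7 = 9
  2 + 8 = 10
  3 + 4 = 7
  3 + 6 = 9
  3 + 7 = 10
  3 + 8 = 11
  4 + 6 = 10
  4 + 7 = 11
  4 + 8 = 12
  6 + 7 = 13
  6 + 8 = 14
  7 + 8 = 15
Collected distinct sums: {2, 3, 4, 5, 6, 7, 8, 9, 10, 11, 12, 13, 14, 15}
|A +̂ A| = 14
(Reference bound: |A +̂ A| ≥ 2|A| - 3 for |A| ≥ 2, with |A| = 7 giving ≥ 11.)

|A +̂ A| = 14


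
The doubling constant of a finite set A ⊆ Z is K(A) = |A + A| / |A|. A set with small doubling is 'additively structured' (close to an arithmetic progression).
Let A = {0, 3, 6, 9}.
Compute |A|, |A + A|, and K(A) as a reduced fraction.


|A| = 4.
Compute A + A by enumerating all 16 pairs.
A + A = {0, 3, 6, 9, 12, 15, 18}, so |A + A| = 7.
K = |A + A| / |A| = 7/4 (already in lowest terms) ≈ 1.7500.
Reference: AP of size 4 gives K = 7/4 ≈ 1.7500; a fully generic set of size 4 gives K ≈ 2.5000.

|A| = 4, |A + A| = 7, K = 7/4.


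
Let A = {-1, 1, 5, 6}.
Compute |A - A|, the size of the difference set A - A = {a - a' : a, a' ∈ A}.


A - A = {a - a' : a, a' ∈ A}; |A| = 4.
Bounds: 2|A|-1 ≤ |A - A| ≤ |A|² - |A| + 1, i.e. 7 ≤ |A - A| ≤ 13.
Note: 0 ∈ A - A always (from a - a). The set is symmetric: if d ∈ A - A then -d ∈ A - A.
Enumerate nonzero differences d = a - a' with a > a' (then include -d):
Positive differences: {1, 2, 4, 5, 6, 7}
Full difference set: {0} ∪ (positive diffs) ∪ (negative diffs).
|A - A| = 1 + 2·6 = 13 (matches direct enumeration: 13).

|A - A| = 13


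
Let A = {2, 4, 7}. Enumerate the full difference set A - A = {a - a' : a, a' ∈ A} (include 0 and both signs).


A - A = {a - a' : a, a' ∈ A}.
Compute a - a' for each ordered pair (a, a'):
a = 2: 2-2=0, 2-4=-2, 2-7=-5
a = 4: 4-2=2, 4-4=0, 4-7=-3
a = 7: 7-2=5, 7-4=3, 7-7=0
Collecting distinct values (and noting 0 appears from a-a):
A - A = {-5, -3, -2, 0, 2, 3, 5}
|A - A| = 7

A - A = {-5, -3, -2, 0, 2, 3, 5}


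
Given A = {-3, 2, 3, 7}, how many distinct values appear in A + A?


A + A = {a + a' : a, a' ∈ A}; |A| = 4.
General bounds: 2|A| - 1 ≤ |A + A| ≤ |A|(|A|+1)/2, i.e. 7 ≤ |A + A| ≤ 10.
Lower bound 2|A|-1 is attained iff A is an arithmetic progression.
Enumerate sums a + a' for a ≤ a' (symmetric, so this suffices):
a = -3: -3+-3=-6, -3+2=-1, -3+3=0, -3+7=4
a = 2: 2+2=4, 2+3=5, 2+7=9
a = 3: 3+3=6, 3+7=10
a = 7: 7+7=14
Distinct sums: {-6, -1, 0, 4, 5, 6, 9, 10, 14}
|A + A| = 9

|A + A| = 9


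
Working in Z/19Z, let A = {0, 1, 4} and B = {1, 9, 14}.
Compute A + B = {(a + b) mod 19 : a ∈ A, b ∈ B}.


Work in Z/19Z: reduce every sum a + b modulo 19.
Enumerate all 9 pairs:
a = 0: 0+1=1, 0+9=9, 0+14=14
a = 1: 1+1=2, 1+9=10, 1+14=15
a = 4: 4+1=5, 4+9=13, 4+14=18
Distinct residues collected: {1, 2, 5, 9, 10, 13, 14, 15, 18}
|A + B| = 9 (out of 19 total residues).

A + B = {1, 2, 5, 9, 10, 13, 14, 15, 18}


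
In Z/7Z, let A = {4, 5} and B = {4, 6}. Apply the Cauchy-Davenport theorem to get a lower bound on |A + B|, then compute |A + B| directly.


Cauchy-Davenport: |A + B| ≥ min(p, |A| + |B| - 1) for A, B nonempty in Z/pZ.
|A| = 2, |B| = 2, p = 7.
CD lower bound = min(7, 2 + 2 - 1) = min(7, 3) = 3.
Compute A + B mod 7 directly:
a = 4: 4+4=1, 4+6=3
a = 5: 5+4=2, 5+6=4
A + B = {1, 2, 3, 4}, so |A + B| = 4.
Verify: 4 ≥ 3? Yes ✓.

CD lower bound = 3, actual |A + B| = 4.


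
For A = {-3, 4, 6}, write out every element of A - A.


A - A = {a - a' : a, a' ∈ A}.
Compute a - a' for each ordered pair (a, a'):
a = -3: -3--3=0, -3-4=-7, -3-6=-9
a = 4: 4--3=7, 4-4=0, 4-6=-2
a = 6: 6--3=9, 6-4=2, 6-6=0
Collecting distinct values (and noting 0 appears from a-a):
A - A = {-9, -7, -2, 0, 2, 7, 9}
|A - A| = 7

A - A = {-9, -7, -2, 0, 2, 7, 9}


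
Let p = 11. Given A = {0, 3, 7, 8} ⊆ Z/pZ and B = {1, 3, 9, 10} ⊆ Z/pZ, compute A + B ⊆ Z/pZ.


Work in Z/11Z: reduce every sum a + b modulo 11.
Enumerate all 16 pairs:
a = 0: 0+1=1, 0+3=3, 0+9=9, 0+10=10
a = 3: 3+1=4, 3+3=6, 3+9=1, 3+10=2
a = 7: 7+1=8, 7+3=10, 7+9=5, 7+10=6
a = 8: 8+1=9, 8+3=0, 8+9=6, 8+10=7
Distinct residues collected: {0, 1, 2, 3, 4, 5, 6, 7, 8, 9, 10}
|A + B| = 11 (out of 11 total residues).

A + B = {0, 1, 2, 3, 4, 5, 6, 7, 8, 9, 10}


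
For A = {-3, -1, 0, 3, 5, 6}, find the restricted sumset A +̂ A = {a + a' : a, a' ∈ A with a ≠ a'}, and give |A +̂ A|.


Restricted sumset: A +̂ A = {a + a' : a ∈ A, a' ∈ A, a ≠ a'}.
Equivalently, take A + A and drop any sum 2a that is achievable ONLY as a + a for a ∈ A (i.e. sums representable only with equal summands).
Enumerate pairs (a, a') with a < a' (symmetric, so each unordered pair gives one sum; this covers all a ≠ a'):
  -3 + -1 = -4
  -3 + 0 = -3
  -3 + 3 = 0
  -3 + 5 = 2
  -3 + 6 = 3
  -1 + 0 = -1
  -1 + 3 = 2
  -1 + 5 = 4
  -1 + 6 = 5
  0 + 3 = 3
  0 + 5 = 5
  0 + 6 = 6
  3 + 5 = 8
  3 + 6 = 9
  5 + 6 = 11
Collected distinct sums: {-4, -3, -1, 0, 2, 3, 4, 5, 6, 8, 9, 11}
|A +̂ A| = 12
(Reference bound: |A +̂ A| ≥ 2|A| - 3 for |A| ≥ 2, with |A| = 6 giving ≥ 9.)

|A +̂ A| = 12


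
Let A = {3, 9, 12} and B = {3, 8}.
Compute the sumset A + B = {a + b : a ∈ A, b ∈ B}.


A + B = {a + b : a ∈ A, b ∈ B}.
Enumerate all |A|·|B| = 3·2 = 6 pairs (a, b) and collect distinct sums.
a = 3: 3+3=6, 3+8=11
a = 9: 9+3=12, 9+8=17
a = 12: 12+3=15, 12+8=20
Collecting distinct sums: A + B = {6, 11, 12, 15, 17, 20}
|A + B| = 6

A + B = {6, 11, 12, 15, 17, 20}


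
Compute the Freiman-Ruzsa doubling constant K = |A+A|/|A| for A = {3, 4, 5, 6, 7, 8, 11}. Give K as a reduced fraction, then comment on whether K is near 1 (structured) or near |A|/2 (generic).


|A| = 7.
Compute A + A by enumerating all 49 pairs.
A + A = {6, 7, 8, 9, 10, 11, 12, 13, 14, 15, 16, 17, 18, 19, 22}, so |A + A| = 15.
K = |A + A| / |A| = 15/7 (already in lowest terms) ≈ 2.1429.
Reference: AP of size 7 gives K = 13/7 ≈ 1.8571; a fully generic set of size 7 gives K ≈ 4.0000.

|A| = 7, |A + A| = 15, K = 15/7.


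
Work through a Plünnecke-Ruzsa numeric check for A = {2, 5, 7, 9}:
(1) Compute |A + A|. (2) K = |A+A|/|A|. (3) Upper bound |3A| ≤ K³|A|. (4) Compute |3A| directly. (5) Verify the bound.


|A| = 4.
Step 1: Compute A + A by enumerating all 16 pairs.
A + A = {4, 7, 9, 10, 11, 12, 14, 16, 18}, so |A + A| = 9.
Step 2: Doubling constant K = |A + A|/|A| = 9/4 = 9/4 ≈ 2.2500.
Step 3: Plünnecke-Ruzsa gives |3A| ≤ K³·|A| = (2.2500)³ · 4 ≈ 45.5625.
Step 4: Compute 3A = A + A + A directly by enumerating all triples (a,b,c) ∈ A³; |3A| = 16.
Step 5: Check 16 ≤ 45.5625? Yes ✓.

K = 9/4, Plünnecke-Ruzsa bound K³|A| ≈ 45.5625, |3A| = 16, inequality holds.


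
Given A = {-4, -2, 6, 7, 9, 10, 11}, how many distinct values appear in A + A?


A + A = {a + a' : a, a' ∈ A}; |A| = 7.
General bounds: 2|A| - 1 ≤ |A + A| ≤ |A|(|A|+1)/2, i.e. 13 ≤ |A + A| ≤ 28.
Lower bound 2|A|-1 is attained iff A is an arithmetic progression.
Enumerate sums a + a' for a ≤ a' (symmetric, so this suffices):
a = -4: -4+-4=-8, -4+-2=-6, -4+6=2, -4+7=3, -4+9=5, -4+10=6, -4+11=7
a = -2: -2+-2=-4, -2+6=4, -2+7=5, -2+9=7, -2+10=8, -2+11=9
a = 6: 6+6=12, 6+7=13, 6+9=15, 6+10=16, 6+11=17
a = 7: 7+7=14, 7+9=16, 7+10=17, 7+11=18
a = 9: 9+9=18, 9+10=19, 9+11=20
a = 10: 10+10=20, 10+11=21
a = 11: 11+11=22
Distinct sums: {-8, -6, -4, 2, 3, 4, 5, 6, 7, 8, 9, 12, 13, 14, 15, 16, 17, 18, 19, 20, 21, 22}
|A + A| = 22

|A + A| = 22


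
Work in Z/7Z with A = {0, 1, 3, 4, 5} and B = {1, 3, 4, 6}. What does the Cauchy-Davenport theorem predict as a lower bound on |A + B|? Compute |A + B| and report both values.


Cauchy-Davenport: |A + B| ≥ min(p, |A| + |B| - 1) for A, B nonempty in Z/pZ.
|A| = 5, |B| = 4, p = 7.
CD lower bound = min(7, 5 + 4 - 1) = min(7, 8) = 7.
Compute A + B mod 7 directly:
a = 0: 0+1=1, 0+3=3, 0+4=4, 0+6=6
a = 1: 1+1=2, 1+3=4, 1+4=5, 1+6=0
a = 3: 3+1=4, 3+3=6, 3+4=0, 3+6=2
a = 4: 4+1=5, 4+3=0, 4+4=1, 4+6=3
a = 5: 5+1=6, 5+3=1, 5+4=2, 5+6=4
A + B = {0, 1, 2, 3, 4, 5, 6}, so |A + B| = 7.
Verify: 7 ≥ 7? Yes ✓.

CD lower bound = 7, actual |A + B| = 7.


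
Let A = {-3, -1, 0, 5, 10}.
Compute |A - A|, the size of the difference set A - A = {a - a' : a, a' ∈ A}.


A - A = {a - a' : a, a' ∈ A}; |A| = 5.
Bounds: 2|A|-1 ≤ |A - A| ≤ |A|² - |A| + 1, i.e. 9 ≤ |A - A| ≤ 21.
Note: 0 ∈ A - A always (from a - a). The set is symmetric: if d ∈ A - A then -d ∈ A - A.
Enumerate nonzero differences d = a - a' with a > a' (then include -d):
Positive differences: {1, 2, 3, 5, 6, 8, 10, 11, 13}
Full difference set: {0} ∪ (positive diffs) ∪ (negative diffs).
|A - A| = 1 + 2·9 = 19 (matches direct enumeration: 19).

|A - A| = 19


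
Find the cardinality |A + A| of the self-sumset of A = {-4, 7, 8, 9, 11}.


A + A = {a + a' : a, a' ∈ A}; |A| = 5.
General bounds: 2|A| - 1 ≤ |A + A| ≤ |A|(|A|+1)/2, i.e. 9 ≤ |A + A| ≤ 15.
Lower bound 2|A|-1 is attained iff A is an arithmetic progression.
Enumerate sums a + a' for a ≤ a' (symmetric, so this suffices):
a = -4: -4+-4=-8, -4+7=3, -4+8=4, -4+9=5, -4+11=7
a = 7: 7+7=14, 7+8=15, 7+9=16, 7+11=18
a = 8: 8+8=16, 8+9=17, 8+11=19
a = 9: 9+9=18, 9+11=20
a = 11: 11+11=22
Distinct sums: {-8, 3, 4, 5, 7, 14, 15, 16, 17, 18, 19, 20, 22}
|A + A| = 13

|A + A| = 13


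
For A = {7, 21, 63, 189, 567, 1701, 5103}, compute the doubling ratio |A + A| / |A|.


|A| = 7.
Compute A + A by enumerating all 49 pairs.
A + A = {14, 28, 42, 70, 84, 126, 196, 210, 252, 378, 574, 588, 630, 756, 1134, 1708, 1722, 1764, 1890, 2268, 3402, 5110, 5124, 5166, 5292, 5670, 6804, 10206}, so |A + A| = 28.
K = |A + A| / |A| = 28/7 = 4/1 ≈ 4.0000.
Reference: AP of size 7 gives K = 13/7 ≈ 1.8571; a fully generic set of size 7 gives K ≈ 4.0000.

|A| = 7, |A + A| = 28, K = 28/7 = 4/1.


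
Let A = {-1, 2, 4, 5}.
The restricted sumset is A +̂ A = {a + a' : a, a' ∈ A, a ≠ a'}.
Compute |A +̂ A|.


Restricted sumset: A +̂ A = {a + a' : a ∈ A, a' ∈ A, a ≠ a'}.
Equivalently, take A + A and drop any sum 2a that is achievable ONLY as a + a for a ∈ A (i.e. sums representable only with equal summands).
Enumerate pairs (a, a') with a < a' (symmetric, so each unordered pair gives one sum; this covers all a ≠ a'):
  -1 + 2 = 1
  -1 + 4 = 3
  -1 + 5 = 4
  2 + 4 = 6
  2 + 5 = 7
  4 + 5 = 9
Collected distinct sums: {1, 3, 4, 6, 7, 9}
|A +̂ A| = 6
(Reference bound: |A +̂ A| ≥ 2|A| - 3 for |A| ≥ 2, with |A| = 4 giving ≥ 5.)

|A +̂ A| = 6


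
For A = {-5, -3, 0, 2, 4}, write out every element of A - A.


A - A = {a - a' : a, a' ∈ A}.
Compute a - a' for each ordered pair (a, a'):
a = -5: -5--5=0, -5--3=-2, -5-0=-5, -5-2=-7, -5-4=-9
a = -3: -3--5=2, -3--3=0, -3-0=-3, -3-2=-5, -3-4=-7
a = 0: 0--5=5, 0--3=3, 0-0=0, 0-2=-2, 0-4=-4
a = 2: 2--5=7, 2--3=5, 2-0=2, 2-2=0, 2-4=-2
a = 4: 4--5=9, 4--3=7, 4-0=4, 4-2=2, 4-4=0
Collecting distinct values (and noting 0 appears from a-a):
A - A = {-9, -7, -5, -4, -3, -2, 0, 2, 3, 4, 5, 7, 9}
|A - A| = 13

A - A = {-9, -7, -5, -4, -3, -2, 0, 2, 3, 4, 5, 7, 9}


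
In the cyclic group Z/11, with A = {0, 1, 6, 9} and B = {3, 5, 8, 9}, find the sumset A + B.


Work in Z/11Z: reduce every sum a + b modulo 11.
Enumerate all 16 pairs:
a = 0: 0+3=3, 0+5=5, 0+8=8, 0+9=9
a = 1: 1+3=4, 1+5=6, 1+8=9, 1+9=10
a = 6: 6+3=9, 6+5=0, 6+8=3, 6+9=4
a = 9: 9+3=1, 9+5=3, 9+8=6, 9+9=7
Distinct residues collected: {0, 1, 3, 4, 5, 6, 7, 8, 9, 10}
|A + B| = 10 (out of 11 total residues).

A + B = {0, 1, 3, 4, 5, 6, 7, 8, 9, 10}


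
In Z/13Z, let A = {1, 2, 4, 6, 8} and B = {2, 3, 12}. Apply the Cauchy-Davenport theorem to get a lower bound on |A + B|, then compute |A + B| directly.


Cauchy-Davenport: |A + B| ≥ min(p, |A| + |B| - 1) for A, B nonempty in Z/pZ.
|A| = 5, |B| = 3, p = 13.
CD lower bound = min(13, 5 + 3 - 1) = min(13, 7) = 7.
Compute A + B mod 13 directly:
a = 1: 1+2=3, 1+3=4, 1+12=0
a = 2: 2+2=4, 2+3=5, 2+12=1
a = 4: 4+2=6, 4+3=7, 4+12=3
a = 6: 6+2=8, 6+3=9, 6+12=5
a = 8: 8+2=10, 8+3=11, 8+12=7
A + B = {0, 1, 3, 4, 5, 6, 7, 8, 9, 10, 11}, so |A + B| = 11.
Verify: 11 ≥ 7? Yes ✓.

CD lower bound = 7, actual |A + B| = 11.


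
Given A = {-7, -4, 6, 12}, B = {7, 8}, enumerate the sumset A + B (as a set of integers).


A + B = {a + b : a ∈ A, b ∈ B}.
Enumerate all |A|·|B| = 4·2 = 8 pairs (a, b) and collect distinct sums.
a = -7: -7+7=0, -7+8=1
a = -4: -4+7=3, -4+8=4
a = 6: 6+7=13, 6+8=14
a = 12: 12+7=19, 12+8=20
Collecting distinct sums: A + B = {0, 1, 3, 4, 13, 14, 19, 20}
|A + B| = 8

A + B = {0, 1, 3, 4, 13, 14, 19, 20}


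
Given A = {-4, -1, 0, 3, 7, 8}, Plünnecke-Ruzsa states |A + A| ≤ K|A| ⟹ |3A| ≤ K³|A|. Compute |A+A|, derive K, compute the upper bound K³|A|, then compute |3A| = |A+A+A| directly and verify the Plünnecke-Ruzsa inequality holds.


|A| = 6.
Step 1: Compute A + A by enumerating all 36 pairs.
A + A = {-8, -5, -4, -2, -1, 0, 2, 3, 4, 6, 7, 8, 10, 11, 14, 15, 16}, so |A + A| = 17.
Step 2: Doubling constant K = |A + A|/|A| = 17/6 = 17/6 ≈ 2.8333.
Step 3: Plünnecke-Ruzsa gives |3A| ≤ K³·|A| = (2.8333)³ · 6 ≈ 136.4722.
Step 4: Compute 3A = A + A + A directly by enumerating all triples (a,b,c) ∈ A³; |3A| = 33.
Step 5: Check 33 ≤ 136.4722? Yes ✓.

K = 17/6, Plünnecke-Ruzsa bound K³|A| ≈ 136.4722, |3A| = 33, inequality holds.


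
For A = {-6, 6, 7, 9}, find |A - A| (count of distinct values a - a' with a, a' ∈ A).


A - A = {a - a' : a, a' ∈ A}; |A| = 4.
Bounds: 2|A|-1 ≤ |A - A| ≤ |A|² - |A| + 1, i.e. 7 ≤ |A - A| ≤ 13.
Note: 0 ∈ A - A always (from a - a). The set is symmetric: if d ∈ A - A then -d ∈ A - A.
Enumerate nonzero differences d = a - a' with a > a' (then include -d):
Positive differences: {1, 2, 3, 12, 13, 15}
Full difference set: {0} ∪ (positive diffs) ∪ (negative diffs).
|A - A| = 1 + 2·6 = 13 (matches direct enumeration: 13).

|A - A| = 13


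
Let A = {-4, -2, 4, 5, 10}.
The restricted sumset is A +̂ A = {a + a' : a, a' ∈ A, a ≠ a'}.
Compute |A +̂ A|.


Restricted sumset: A +̂ A = {a + a' : a ∈ A, a' ∈ A, a ≠ a'}.
Equivalently, take A + A and drop any sum 2a that is achievable ONLY as a + a for a ∈ A (i.e. sums representable only with equal summands).
Enumerate pairs (a, a') with a < a' (symmetric, so each unordered pair gives one sum; this covers all a ≠ a'):
  -4 + -2 = -6
  -4 + 4 = 0
  -4 + 5 = 1
  -4 + 10 = 6
  -2 + 4 = 2
  -2 + 5 = 3
  -2 + 10 = 8
  4 + 5 = 9
  4 + 10 = 14
  5 + 10 = 15
Collected distinct sums: {-6, 0, 1, 2, 3, 6, 8, 9, 14, 15}
|A +̂ A| = 10
(Reference bound: |A +̂ A| ≥ 2|A| - 3 for |A| ≥ 2, with |A| = 5 giving ≥ 7.)

|A +̂ A| = 10


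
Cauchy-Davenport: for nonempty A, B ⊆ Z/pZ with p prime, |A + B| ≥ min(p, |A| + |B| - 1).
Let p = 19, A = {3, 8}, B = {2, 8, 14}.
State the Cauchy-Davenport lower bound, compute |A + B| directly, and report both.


Cauchy-Davenport: |A + B| ≥ min(p, |A| + |B| - 1) for A, B nonempty in Z/pZ.
|A| = 2, |B| = 3, p = 19.
CD lower bound = min(19, 2 + 3 - 1) = min(19, 4) = 4.
Compute A + B mod 19 directly:
a = 3: 3+2=5, 3+8=11, 3+14=17
a = 8: 8+2=10, 8+8=16, 8+14=3
A + B = {3, 5, 10, 11, 16, 17}, so |A + B| = 6.
Verify: 6 ≥ 4? Yes ✓.

CD lower bound = 4, actual |A + B| = 6.


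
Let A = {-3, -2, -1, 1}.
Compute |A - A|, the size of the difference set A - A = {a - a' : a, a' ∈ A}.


A - A = {a - a' : a, a' ∈ A}; |A| = 4.
Bounds: 2|A|-1 ≤ |A - A| ≤ |A|² - |A| + 1, i.e. 7 ≤ |A - A| ≤ 13.
Note: 0 ∈ A - A always (from a - a). The set is symmetric: if d ∈ A - A then -d ∈ A - A.
Enumerate nonzero differences d = a - a' with a > a' (then include -d):
Positive differences: {1, 2, 3, 4}
Full difference set: {0} ∪ (positive diffs) ∪ (negative diffs).
|A - A| = 1 + 2·4 = 9 (matches direct enumeration: 9).

|A - A| = 9


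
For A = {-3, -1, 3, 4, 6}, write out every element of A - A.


A - A = {a - a' : a, a' ∈ A}.
Compute a - a' for each ordered pair (a, a'):
a = -3: -3--3=0, -3--1=-2, -3-3=-6, -3-4=-7, -3-6=-9
a = -1: -1--3=2, -1--1=0, -1-3=-4, -1-4=-5, -1-6=-7
a = 3: 3--3=6, 3--1=4, 3-3=0, 3-4=-1, 3-6=-3
a = 4: 4--3=7, 4--1=5, 4-3=1, 4-4=0, 4-6=-2
a = 6: 6--3=9, 6--1=7, 6-3=3, 6-4=2, 6-6=0
Collecting distinct values (and noting 0 appears from a-a):
A - A = {-9, -7, -6, -5, -4, -3, -2, -1, 0, 1, 2, 3, 4, 5, 6, 7, 9}
|A - A| = 17

A - A = {-9, -7, -6, -5, -4, -3, -2, -1, 0, 1, 2, 3, 4, 5, 6, 7, 9}


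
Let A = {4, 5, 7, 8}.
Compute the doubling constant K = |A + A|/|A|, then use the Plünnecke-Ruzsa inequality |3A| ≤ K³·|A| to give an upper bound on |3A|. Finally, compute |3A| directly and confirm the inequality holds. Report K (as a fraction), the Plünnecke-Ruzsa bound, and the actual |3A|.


|A| = 4.
Step 1: Compute A + A by enumerating all 16 pairs.
A + A = {8, 9, 10, 11, 12, 13, 14, 15, 16}, so |A + A| = 9.
Step 2: Doubling constant K = |A + A|/|A| = 9/4 = 9/4 ≈ 2.2500.
Step 3: Plünnecke-Ruzsa gives |3A| ≤ K³·|A| = (2.2500)³ · 4 ≈ 45.5625.
Step 4: Compute 3A = A + A + A directly by enumerating all triples (a,b,c) ∈ A³; |3A| = 13.
Step 5: Check 13 ≤ 45.5625? Yes ✓.

K = 9/4, Plünnecke-Ruzsa bound K³|A| ≈ 45.5625, |3A| = 13, inequality holds.


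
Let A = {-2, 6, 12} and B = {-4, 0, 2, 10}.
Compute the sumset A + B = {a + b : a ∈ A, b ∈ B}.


A + B = {a + b : a ∈ A, b ∈ B}.
Enumerate all |A|·|B| = 3·4 = 12 pairs (a, b) and collect distinct sums.
a = -2: -2+-4=-6, -2+0=-2, -2+2=0, -2+10=8
a = 6: 6+-4=2, 6+0=6, 6+2=8, 6+10=16
a = 12: 12+-4=8, 12+0=12, 12+2=14, 12+10=22
Collecting distinct sums: A + B = {-6, -2, 0, 2, 6, 8, 12, 14, 16, 22}
|A + B| = 10

A + B = {-6, -2, 0, 2, 6, 8, 12, 14, 16, 22}


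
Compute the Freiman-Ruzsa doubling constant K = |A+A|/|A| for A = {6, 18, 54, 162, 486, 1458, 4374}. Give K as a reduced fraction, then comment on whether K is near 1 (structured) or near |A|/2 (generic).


|A| = 7.
Compute A + A by enumerating all 49 pairs.
A + A = {12, 24, 36, 60, 72, 108, 168, 180, 216, 324, 492, 504, 540, 648, 972, 1464, 1476, 1512, 1620, 1944, 2916, 4380, 4392, 4428, 4536, 4860, 5832, 8748}, so |A + A| = 28.
K = |A + A| / |A| = 28/7 = 4/1 ≈ 4.0000.
Reference: AP of size 7 gives K = 13/7 ≈ 1.8571; a fully generic set of size 7 gives K ≈ 4.0000.

|A| = 7, |A + A| = 28, K = 28/7 = 4/1.


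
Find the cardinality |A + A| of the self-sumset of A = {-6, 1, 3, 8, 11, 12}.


A + A = {a + a' : a, a' ∈ A}; |A| = 6.
General bounds: 2|A| - 1 ≤ |A + A| ≤ |A|(|A|+1)/2, i.e. 11 ≤ |A + A| ≤ 21.
Lower bound 2|A|-1 is attained iff A is an arithmetic progression.
Enumerate sums a + a' for a ≤ a' (symmetric, so this suffices):
a = -6: -6+-6=-12, -6+1=-5, -6+3=-3, -6+8=2, -6+11=5, -6+12=6
a = 1: 1+1=2, 1+3=4, 1+8=9, 1+11=12, 1+12=13
a = 3: 3+3=6, 3+8=11, 3+11=14, 3+12=15
a = 8: 8+8=16, 8+11=19, 8+12=20
a = 11: 11+11=22, 11+12=23
a = 12: 12+12=24
Distinct sums: {-12, -5, -3, 2, 4, 5, 6, 9, 11, 12, 13, 14, 15, 16, 19, 20, 22, 23, 24}
|A + A| = 19

|A + A| = 19


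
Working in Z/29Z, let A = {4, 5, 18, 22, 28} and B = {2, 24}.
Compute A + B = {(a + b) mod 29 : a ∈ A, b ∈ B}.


Work in Z/29Z: reduce every sum a + b modulo 29.
Enumerate all 10 pairs:
a = 4: 4+2=6, 4+24=28
a = 5: 5+2=7, 5+24=0
a = 18: 18+2=20, 18+24=13
a = 22: 22+2=24, 22+24=17
a = 28: 28+2=1, 28+24=23
Distinct residues collected: {0, 1, 6, 7, 13, 17, 20, 23, 24, 28}
|A + B| = 10 (out of 29 total residues).

A + B = {0, 1, 6, 7, 13, 17, 20, 23, 24, 28}


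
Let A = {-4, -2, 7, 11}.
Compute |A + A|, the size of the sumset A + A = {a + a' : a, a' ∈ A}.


A + A = {a + a' : a, a' ∈ A}; |A| = 4.
General bounds: 2|A| - 1 ≤ |A + A| ≤ |A|(|A|+1)/2, i.e. 7 ≤ |A + A| ≤ 10.
Lower bound 2|A|-1 is attained iff A is an arithmetic progression.
Enumerate sums a + a' for a ≤ a' (symmetric, so this suffices):
a = -4: -4+-4=-8, -4+-2=-6, -4+7=3, -4+11=7
a = -2: -2+-2=-4, -2+7=5, -2+11=9
a = 7: 7+7=14, 7+11=18
a = 11: 11+11=22
Distinct sums: {-8, -6, -4, 3, 5, 7, 9, 14, 18, 22}
|A + A| = 10

|A + A| = 10


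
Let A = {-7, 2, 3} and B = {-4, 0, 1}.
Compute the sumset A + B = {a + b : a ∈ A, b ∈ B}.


A + B = {a + b : a ∈ A, b ∈ B}.
Enumerate all |A|·|B| = 3·3 = 9 pairs (a, b) and collect distinct sums.
a = -7: -7+-4=-11, -7+0=-7, -7+1=-6
a = 2: 2+-4=-2, 2+0=2, 2+1=3
a = 3: 3+-4=-1, 3+0=3, 3+1=4
Collecting distinct sums: A + B = {-11, -7, -6, -2, -1, 2, 3, 4}
|A + B| = 8

A + B = {-11, -7, -6, -2, -1, 2, 3, 4}


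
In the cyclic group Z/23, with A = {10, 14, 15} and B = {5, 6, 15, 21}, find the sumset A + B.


Work in Z/23Z: reduce every sum a + b modulo 23.
Enumerate all 12 pairs:
a = 10: 10+5=15, 10+6=16, 10+15=2, 10+21=8
a = 14: 14+5=19, 14+6=20, 14+15=6, 14+21=12
a = 15: 15+5=20, 15+6=21, 15+15=7, 15+21=13
Distinct residues collected: {2, 6, 7, 8, 12, 13, 15, 16, 19, 20, 21}
|A + B| = 11 (out of 23 total residues).

A + B = {2, 6, 7, 8, 12, 13, 15, 16, 19, 20, 21}


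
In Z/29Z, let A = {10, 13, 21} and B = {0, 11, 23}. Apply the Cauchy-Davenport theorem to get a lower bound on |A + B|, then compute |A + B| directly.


Cauchy-Davenport: |A + B| ≥ min(p, |A| + |B| - 1) for A, B nonempty in Z/pZ.
|A| = 3, |B| = 3, p = 29.
CD lower bound = min(29, 3 + 3 - 1) = min(29, 5) = 5.
Compute A + B mod 29 directly:
a = 10: 10+0=10, 10+11=21, 10+23=4
a = 13: 13+0=13, 13+11=24, 13+23=7
a = 21: 21+0=21, 21+11=3, 21+23=15
A + B = {3, 4, 7, 10, 13, 15, 21, 24}, so |A + B| = 8.
Verify: 8 ≥ 5? Yes ✓.

CD lower bound = 5, actual |A + B| = 8.


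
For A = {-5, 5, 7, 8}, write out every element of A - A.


A - A = {a - a' : a, a' ∈ A}.
Compute a - a' for each ordered pair (a, a'):
a = -5: -5--5=0, -5-5=-10, -5-7=-12, -5-8=-13
a = 5: 5--5=10, 5-5=0, 5-7=-2, 5-8=-3
a = 7: 7--5=12, 7-5=2, 7-7=0, 7-8=-1
a = 8: 8--5=13, 8-5=3, 8-7=1, 8-8=0
Collecting distinct values (and noting 0 appears from a-a):
A - A = {-13, -12, -10, -3, -2, -1, 0, 1, 2, 3, 10, 12, 13}
|A - A| = 13

A - A = {-13, -12, -10, -3, -2, -1, 0, 1, 2, 3, 10, 12, 13}


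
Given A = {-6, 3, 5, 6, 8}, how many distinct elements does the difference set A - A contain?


A - A = {a - a' : a, a' ∈ A}; |A| = 5.
Bounds: 2|A|-1 ≤ |A - A| ≤ |A|² - |A| + 1, i.e. 9 ≤ |A - A| ≤ 21.
Note: 0 ∈ A - A always (from a - a). The set is symmetric: if d ∈ A - A then -d ∈ A - A.
Enumerate nonzero differences d = a - a' with a > a' (then include -d):
Positive differences: {1, 2, 3, 5, 9, 11, 12, 14}
Full difference set: {0} ∪ (positive diffs) ∪ (negative diffs).
|A - A| = 1 + 2·8 = 17 (matches direct enumeration: 17).

|A - A| = 17


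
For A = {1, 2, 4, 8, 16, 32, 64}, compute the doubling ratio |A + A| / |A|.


|A| = 7.
Compute A + A by enumerating all 49 pairs.
A + A = {2, 3, 4, 5, 6, 8, 9, 10, 12, 16, 17, 18, 20, 24, 32, 33, 34, 36, 40, 48, 64, 65, 66, 68, 72, 80, 96, 128}, so |A + A| = 28.
K = |A + A| / |A| = 28/7 = 4/1 ≈ 4.0000.
Reference: AP of size 7 gives K = 13/7 ≈ 1.8571; a fully generic set of size 7 gives K ≈ 4.0000.

|A| = 7, |A + A| = 28, K = 28/7 = 4/1.


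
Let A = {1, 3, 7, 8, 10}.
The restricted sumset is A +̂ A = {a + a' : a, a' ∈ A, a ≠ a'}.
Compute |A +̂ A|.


Restricted sumset: A +̂ A = {a + a' : a ∈ A, a' ∈ A, a ≠ a'}.
Equivalently, take A + A and drop any sum 2a that is achievable ONLY as a + a for a ∈ A (i.e. sums representable only with equal summands).
Enumerate pairs (a, a') with a < a' (symmetric, so each unordered pair gives one sum; this covers all a ≠ a'):
  1 + 3 = 4
  1 + 7 = 8
  1 + 8 = 9
  1 + 10 = 11
  3 + 7 = 10
  3 + 8 = 11
  3 + 10 = 13
  7 + 8 = 15
  7 + 10 = 17
  8 + 10 = 18
Collected distinct sums: {4, 8, 9, 10, 11, 13, 15, 17, 18}
|A +̂ A| = 9
(Reference bound: |A +̂ A| ≥ 2|A| - 3 for |A| ≥ 2, with |A| = 5 giving ≥ 7.)

|A +̂ A| = 9


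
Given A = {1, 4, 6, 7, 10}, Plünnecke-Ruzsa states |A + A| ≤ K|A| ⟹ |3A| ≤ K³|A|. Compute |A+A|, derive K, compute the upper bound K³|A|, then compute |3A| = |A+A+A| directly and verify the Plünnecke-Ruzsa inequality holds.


|A| = 5.
Step 1: Compute A + A by enumerating all 25 pairs.
A + A = {2, 5, 7, 8, 10, 11, 12, 13, 14, 16, 17, 20}, so |A + A| = 12.
Step 2: Doubling constant K = |A + A|/|A| = 12/5 = 12/5 ≈ 2.4000.
Step 3: Plünnecke-Ruzsa gives |3A| ≤ K³·|A| = (2.4000)³ · 5 ≈ 69.1200.
Step 4: Compute 3A = A + A + A directly by enumerating all triples (a,b,c) ∈ A³; |3A| = 21.
Step 5: Check 21 ≤ 69.1200? Yes ✓.

K = 12/5, Plünnecke-Ruzsa bound K³|A| ≈ 69.1200, |3A| = 21, inequality holds.


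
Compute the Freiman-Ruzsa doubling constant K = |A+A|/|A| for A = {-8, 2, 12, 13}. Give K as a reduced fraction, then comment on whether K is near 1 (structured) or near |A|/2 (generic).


|A| = 4.
Compute A + A by enumerating all 16 pairs.
A + A = {-16, -6, 4, 5, 14, 15, 24, 25, 26}, so |A + A| = 9.
K = |A + A| / |A| = 9/4 (already in lowest terms) ≈ 2.2500.
Reference: AP of size 4 gives K = 7/4 ≈ 1.7500; a fully generic set of size 4 gives K ≈ 2.5000.

|A| = 4, |A + A| = 9, K = 9/4.


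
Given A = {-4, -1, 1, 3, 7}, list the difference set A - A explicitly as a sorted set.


A - A = {a - a' : a, a' ∈ A}.
Compute a - a' for each ordered pair (a, a'):
a = -4: -4--4=0, -4--1=-3, -4-1=-5, -4-3=-7, -4-7=-11
a = -1: -1--4=3, -1--1=0, -1-1=-2, -1-3=-4, -1-7=-8
a = 1: 1--4=5, 1--1=2, 1-1=0, 1-3=-2, 1-7=-6
a = 3: 3--4=7, 3--1=4, 3-1=2, 3-3=0, 3-7=-4
a = 7: 7--4=11, 7--1=8, 7-1=6, 7-3=4, 7-7=0
Collecting distinct values (and noting 0 appears from a-a):
A - A = {-11, -8, -7, -6, -5, -4, -3, -2, 0, 2, 3, 4, 5, 6, 7, 8, 11}
|A - A| = 17

A - A = {-11, -8, -7, -6, -5, -4, -3, -2, 0, 2, 3, 4, 5, 6, 7, 8, 11}


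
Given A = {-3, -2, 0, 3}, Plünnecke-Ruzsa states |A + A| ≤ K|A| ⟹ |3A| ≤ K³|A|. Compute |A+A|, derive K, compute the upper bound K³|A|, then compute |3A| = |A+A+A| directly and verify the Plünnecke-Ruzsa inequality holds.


|A| = 4.
Step 1: Compute A + A by enumerating all 16 pairs.
A + A = {-6, -5, -4, -3, -2, 0, 1, 3, 6}, so |A + A| = 9.
Step 2: Doubling constant K = |A + A|/|A| = 9/4 = 9/4 ≈ 2.2500.
Step 3: Plünnecke-Ruzsa gives |3A| ≤ K³·|A| = (2.2500)³ · 4 ≈ 45.5625.
Step 4: Compute 3A = A + A + A directly by enumerating all triples (a,b,c) ∈ A³; |3A| = 15.
Step 5: Check 15 ≤ 45.5625? Yes ✓.

K = 9/4, Plünnecke-Ruzsa bound K³|A| ≈ 45.5625, |3A| = 15, inequality holds.


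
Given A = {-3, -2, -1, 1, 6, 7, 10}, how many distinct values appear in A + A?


A + A = {a + a' : a, a' ∈ A}; |A| = 7.
General bounds: 2|A| - 1 ≤ |A + A| ≤ |A|(|A|+1)/2, i.e. 13 ≤ |A + A| ≤ 28.
Lower bound 2|A|-1 is attained iff A is an arithmetic progression.
Enumerate sums a + a' for a ≤ a' (symmetric, so this suffices):
a = -3: -3+-3=-6, -3+-2=-5, -3+-1=-4, -3+1=-2, -3+6=3, -3+7=4, -3+10=7
a = -2: -2+-2=-4, -2+-1=-3, -2+1=-1, -2+6=4, -2+7=5, -2+10=8
a = -1: -1+-1=-2, -1+1=0, -1+6=5, -1+7=6, -1+10=9
a = 1: 1+1=2, 1+6=7, 1+7=8, 1+10=11
a = 6: 6+6=12, 6+7=13, 6+10=16
a = 7: 7+7=14, 7+10=17
a = 10: 10+10=20
Distinct sums: {-6, -5, -4, -3, -2, -1, 0, 2, 3, 4, 5, 6, 7, 8, 9, 11, 12, 13, 14, 16, 17, 20}
|A + A| = 22

|A + A| = 22


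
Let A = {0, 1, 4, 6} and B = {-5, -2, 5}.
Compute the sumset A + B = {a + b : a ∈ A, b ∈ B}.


A + B = {a + b : a ∈ A, b ∈ B}.
Enumerate all |A|·|B| = 4·3 = 12 pairs (a, b) and collect distinct sums.
a = 0: 0+-5=-5, 0+-2=-2, 0+5=5
a = 1: 1+-5=-4, 1+-2=-1, 1+5=6
a = 4: 4+-5=-1, 4+-2=2, 4+5=9
a = 6: 6+-5=1, 6+-2=4, 6+5=11
Collecting distinct sums: A + B = {-5, -4, -2, -1, 1, 2, 4, 5, 6, 9, 11}
|A + B| = 11

A + B = {-5, -4, -2, -1, 1, 2, 4, 5, 6, 9, 11}


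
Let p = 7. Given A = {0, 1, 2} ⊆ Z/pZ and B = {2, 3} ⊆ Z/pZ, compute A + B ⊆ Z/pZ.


Work in Z/7Z: reduce every sum a + b modulo 7.
Enumerate all 6 pairs:
a = 0: 0+2=2, 0+3=3
a = 1: 1+2=3, 1+3=4
a = 2: 2+2=4, 2+3=5
Distinct residues collected: {2, 3, 4, 5}
|A + B| = 4 (out of 7 total residues).

A + B = {2, 3, 4, 5}


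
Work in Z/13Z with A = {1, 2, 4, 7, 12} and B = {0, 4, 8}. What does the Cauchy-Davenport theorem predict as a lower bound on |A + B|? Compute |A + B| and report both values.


Cauchy-Davenport: |A + B| ≥ min(p, |A| + |B| - 1) for A, B nonempty in Z/pZ.
|A| = 5, |B| = 3, p = 13.
CD lower bound = min(13, 5 + 3 - 1) = min(13, 7) = 7.
Compute A + B mod 13 directly:
a = 1: 1+0=1, 1+4=5, 1+8=9
a = 2: 2+0=2, 2+4=6, 2+8=10
a = 4: 4+0=4, 4+4=8, 4+8=12
a = 7: 7+0=7, 7+4=11, 7+8=2
a = 12: 12+0=12, 12+4=3, 12+8=7
A + B = {1, 2, 3, 4, 5, 6, 7, 8, 9, 10, 11, 12}, so |A + B| = 12.
Verify: 12 ≥ 7? Yes ✓.

CD lower bound = 7, actual |A + B| = 12.


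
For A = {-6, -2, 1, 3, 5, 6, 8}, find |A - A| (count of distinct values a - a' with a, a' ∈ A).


A - A = {a - a' : a, a' ∈ A}; |A| = 7.
Bounds: 2|A|-1 ≤ |A - A| ≤ |A|² - |A| + 1, i.e. 13 ≤ |A - A| ≤ 43.
Note: 0 ∈ A - A always (from a - a). The set is symmetric: if d ∈ A - A then -d ∈ A - A.
Enumerate nonzero differences d = a - a' with a > a' (then include -d):
Positive differences: {1, 2, 3, 4, 5, 7, 8, 9, 10, 11, 12, 14}
Full difference set: {0} ∪ (positive diffs) ∪ (negative diffs).
|A - A| = 1 + 2·12 = 25 (matches direct enumeration: 25).

|A - A| = 25


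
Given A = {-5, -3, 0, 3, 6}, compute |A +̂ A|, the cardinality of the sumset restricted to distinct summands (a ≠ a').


Restricted sumset: A +̂ A = {a + a' : a ∈ A, a' ∈ A, a ≠ a'}.
Equivalently, take A + A and drop any sum 2a that is achievable ONLY as a + a for a ∈ A (i.e. sums representable only with equal summands).
Enumerate pairs (a, a') with a < a' (symmetric, so each unordered pair gives one sum; this covers all a ≠ a'):
  -5 + -3 = -8
  -5 + 0 = -5
  -5 + 3 = -2
  -5 + 6 = 1
  -3 + 0 = -3
  -3 + 3 = 0
  -3 + 6 = 3
  0 + 3 = 3
  0 + 6 = 6
  3 + 6 = 9
Collected distinct sums: {-8, -5, -3, -2, 0, 1, 3, 6, 9}
|A +̂ A| = 9
(Reference bound: |A +̂ A| ≥ 2|A| - 3 for |A| ≥ 2, with |A| = 5 giving ≥ 7.)

|A +̂ A| = 9


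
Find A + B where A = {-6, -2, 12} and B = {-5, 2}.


A + B = {a + b : a ∈ A, b ∈ B}.
Enumerate all |A|·|B| = 3·2 = 6 pairs (a, b) and collect distinct sums.
a = -6: -6+-5=-11, -6+2=-4
a = -2: -2+-5=-7, -2+2=0
a = 12: 12+-5=7, 12+2=14
Collecting distinct sums: A + B = {-11, -7, -4, 0, 7, 14}
|A + B| = 6

A + B = {-11, -7, -4, 0, 7, 14}


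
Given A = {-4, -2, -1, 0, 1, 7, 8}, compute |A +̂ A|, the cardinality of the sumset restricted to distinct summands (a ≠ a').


Restricted sumset: A +̂ A = {a + a' : a ∈ A, a' ∈ A, a ≠ a'}.
Equivalently, take A + A and drop any sum 2a that is achievable ONLY as a + a for a ∈ A (i.e. sums representable only with equal summands).
Enumerate pairs (a, a') with a < a' (symmetric, so each unordered pair gives one sum; this covers all a ≠ a'):
  -4 + -2 = -6
  -4 + -1 = -5
  -4 + 0 = -4
  -4 + 1 = -3
  -4 + 7 = 3
  -4 + 8 = 4
  -2 + -1 = -3
  -2 + 0 = -2
  -2 + 1 = -1
  -2 + 7 = 5
  -2 + 8 = 6
  -1 + 0 = -1
  -1 + 1 = 0
  -1 + 7 = 6
  -1 + 8 = 7
  0 + 1 = 1
  0 + 7 = 7
  0 + 8 = 8
  1 + 7 = 8
  1 + 8 = 9
  7 + 8 = 15
Collected distinct sums: {-6, -5, -4, -3, -2, -1, 0, 1, 3, 4, 5, 6, 7, 8, 9, 15}
|A +̂ A| = 16
(Reference bound: |A +̂ A| ≥ 2|A| - 3 for |A| ≥ 2, with |A| = 7 giving ≥ 11.)

|A +̂ A| = 16


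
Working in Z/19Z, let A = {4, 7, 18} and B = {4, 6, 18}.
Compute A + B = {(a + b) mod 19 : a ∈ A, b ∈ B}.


Work in Z/19Z: reduce every sum a + b modulo 19.
Enumerate all 9 pairs:
a = 4: 4+4=8, 4+6=10, 4+18=3
a = 7: 7+4=11, 7+6=13, 7+18=6
a = 18: 18+4=3, 18+6=5, 18+18=17
Distinct residues collected: {3, 5, 6, 8, 10, 11, 13, 17}
|A + B| = 8 (out of 19 total residues).

A + B = {3, 5, 6, 8, 10, 11, 13, 17}


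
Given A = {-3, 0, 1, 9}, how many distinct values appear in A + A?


A + A = {a + a' : a, a' ∈ A}; |A| = 4.
General bounds: 2|A| - 1 ≤ |A + A| ≤ |A|(|A|+1)/2, i.e. 7 ≤ |A + A| ≤ 10.
Lower bound 2|A|-1 is attained iff A is an arithmetic progression.
Enumerate sums a + a' for a ≤ a' (symmetric, so this suffices):
a = -3: -3+-3=-6, -3+0=-3, -3+1=-2, -3+9=6
a = 0: 0+0=0, 0+1=1, 0+9=9
a = 1: 1+1=2, 1+9=10
a = 9: 9+9=18
Distinct sums: {-6, -3, -2, 0, 1, 2, 6, 9, 10, 18}
|A + A| = 10

|A + A| = 10


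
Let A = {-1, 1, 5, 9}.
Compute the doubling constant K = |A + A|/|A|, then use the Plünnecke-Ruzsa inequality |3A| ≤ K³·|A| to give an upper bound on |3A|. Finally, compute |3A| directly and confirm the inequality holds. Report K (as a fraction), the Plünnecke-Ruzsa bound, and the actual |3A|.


|A| = 4.
Step 1: Compute A + A by enumerating all 16 pairs.
A + A = {-2, 0, 2, 4, 6, 8, 10, 14, 18}, so |A + A| = 9.
Step 2: Doubling constant K = |A + A|/|A| = 9/4 = 9/4 ≈ 2.2500.
Step 3: Plünnecke-Ruzsa gives |3A| ≤ K³·|A| = (2.2500)³ · 4 ≈ 45.5625.
Step 4: Compute 3A = A + A + A directly by enumerating all triples (a,b,c) ∈ A³; |3A| = 14.
Step 5: Check 14 ≤ 45.5625? Yes ✓.

K = 9/4, Plünnecke-Ruzsa bound K³|A| ≈ 45.5625, |3A| = 14, inequality holds.


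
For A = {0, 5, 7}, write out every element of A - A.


A - A = {a - a' : a, a' ∈ A}.
Compute a - a' for each ordered pair (a, a'):
a = 0: 0-0=0, 0-5=-5, 0-7=-7
a = 5: 5-0=5, 5-5=0, 5-7=-2
a = 7: 7-0=7, 7-5=2, 7-7=0
Collecting distinct values (and noting 0 appears from a-a):
A - A = {-7, -5, -2, 0, 2, 5, 7}
|A - A| = 7

A - A = {-7, -5, -2, 0, 2, 5, 7}


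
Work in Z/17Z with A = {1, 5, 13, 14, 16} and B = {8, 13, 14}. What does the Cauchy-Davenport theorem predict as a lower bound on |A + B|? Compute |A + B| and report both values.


Cauchy-Davenport: |A + B| ≥ min(p, |A| + |B| - 1) for A, B nonempty in Z/pZ.
|A| = 5, |B| = 3, p = 17.
CD lower bound = min(17, 5 + 3 - 1) = min(17, 7) = 7.
Compute A + B mod 17 directly:
a = 1: 1+8=9, 1+13=14, 1+14=15
a = 5: 5+8=13, 5+13=1, 5+14=2
a = 13: 13+8=4, 13+13=9, 13+14=10
a = 14: 14+8=5, 14+13=10, 14+14=11
a = 16: 16+8=7, 16+13=12, 16+14=13
A + B = {1, 2, 4, 5, 7, 9, 10, 11, 12, 13, 14, 15}, so |A + B| = 12.
Verify: 12 ≥ 7? Yes ✓.

CD lower bound = 7, actual |A + B| = 12.


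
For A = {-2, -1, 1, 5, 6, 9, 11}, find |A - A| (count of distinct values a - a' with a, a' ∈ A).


A - A = {a - a' : a, a' ∈ A}; |A| = 7.
Bounds: 2|A|-1 ≤ |A - A| ≤ |A|² - |A| + 1, i.e. 13 ≤ |A - A| ≤ 43.
Note: 0 ∈ A - A always (from a - a). The set is symmetric: if d ∈ A - A then -d ∈ A - A.
Enumerate nonzero differences d = a - a' with a > a' (then include -d):
Positive differences: {1, 2, 3, 4, 5, 6, 7, 8, 10, 11, 12, 13}
Full difference set: {0} ∪ (positive diffs) ∪ (negative diffs).
|A - A| = 1 + 2·12 = 25 (matches direct enumeration: 25).

|A - A| = 25


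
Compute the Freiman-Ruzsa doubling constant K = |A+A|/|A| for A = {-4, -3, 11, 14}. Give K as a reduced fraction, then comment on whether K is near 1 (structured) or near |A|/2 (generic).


|A| = 4.
Compute A + A by enumerating all 16 pairs.
A + A = {-8, -7, -6, 7, 8, 10, 11, 22, 25, 28}, so |A + A| = 10.
K = |A + A| / |A| = 10/4 = 5/2 ≈ 2.5000.
Reference: AP of size 4 gives K = 7/4 ≈ 1.7500; a fully generic set of size 4 gives K ≈ 2.5000.

|A| = 4, |A + A| = 10, K = 10/4 = 5/2.


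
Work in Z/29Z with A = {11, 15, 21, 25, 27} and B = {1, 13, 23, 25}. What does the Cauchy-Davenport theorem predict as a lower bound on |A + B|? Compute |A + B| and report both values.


Cauchy-Davenport: |A + B| ≥ min(p, |A| + |B| - 1) for A, B nonempty in Z/pZ.
|A| = 5, |B| = 4, p = 29.
CD lower bound = min(29, 5 + 4 - 1) = min(29, 8) = 8.
Compute A + B mod 29 directly:
a = 11: 11+1=12, 11+13=24, 11+23=5, 11+25=7
a = 15: 15+1=16, 15+13=28, 15+23=9, 15+25=11
a = 21: 21+1=22, 21+13=5, 21+23=15, 21+25=17
a = 25: 25+1=26, 25+13=9, 25+23=19, 25+25=21
a = 27: 27+1=28, 27+13=11, 27+23=21, 27+25=23
A + B = {5, 7, 9, 11, 12, 15, 16, 17, 19, 21, 22, 23, 24, 26, 28}, so |A + B| = 15.
Verify: 15 ≥ 8? Yes ✓.

CD lower bound = 8, actual |A + B| = 15.
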